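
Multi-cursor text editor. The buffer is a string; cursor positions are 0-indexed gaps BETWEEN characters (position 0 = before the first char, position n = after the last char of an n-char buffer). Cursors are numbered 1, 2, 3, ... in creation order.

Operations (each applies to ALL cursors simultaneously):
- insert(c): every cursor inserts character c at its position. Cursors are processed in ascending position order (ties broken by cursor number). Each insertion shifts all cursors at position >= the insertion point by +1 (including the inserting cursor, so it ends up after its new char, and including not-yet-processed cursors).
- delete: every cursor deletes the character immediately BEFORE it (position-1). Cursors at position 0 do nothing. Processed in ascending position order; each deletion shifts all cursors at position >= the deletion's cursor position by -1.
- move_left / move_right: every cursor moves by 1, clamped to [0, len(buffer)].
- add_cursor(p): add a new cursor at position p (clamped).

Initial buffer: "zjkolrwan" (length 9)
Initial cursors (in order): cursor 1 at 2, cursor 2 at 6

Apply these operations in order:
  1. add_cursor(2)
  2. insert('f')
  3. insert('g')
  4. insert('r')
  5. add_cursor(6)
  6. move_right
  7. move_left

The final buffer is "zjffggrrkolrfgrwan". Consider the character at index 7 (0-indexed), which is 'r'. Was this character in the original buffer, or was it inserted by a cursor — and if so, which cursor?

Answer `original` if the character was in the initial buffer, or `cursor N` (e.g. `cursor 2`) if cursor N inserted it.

Answer: cursor 3

Derivation:
After op 1 (add_cursor(2)): buffer="zjkolrwan" (len 9), cursors c1@2 c3@2 c2@6, authorship .........
After op 2 (insert('f')): buffer="zjffkolrfwan" (len 12), cursors c1@4 c3@4 c2@9, authorship ..13....2...
After op 3 (insert('g')): buffer="zjffggkolrfgwan" (len 15), cursors c1@6 c3@6 c2@12, authorship ..1313....22...
After op 4 (insert('r')): buffer="zjffggrrkolrfgrwan" (len 18), cursors c1@8 c3@8 c2@15, authorship ..131313....222...
After op 5 (add_cursor(6)): buffer="zjffggrrkolrfgrwan" (len 18), cursors c4@6 c1@8 c3@8 c2@15, authorship ..131313....222...
After op 6 (move_right): buffer="zjffggrrkolrfgrwan" (len 18), cursors c4@7 c1@9 c3@9 c2@16, authorship ..131313....222...
After op 7 (move_left): buffer="zjffggrrkolrfgrwan" (len 18), cursors c4@6 c1@8 c3@8 c2@15, authorship ..131313....222...
Authorship (.=original, N=cursor N): . . 1 3 1 3 1 3 . . . . 2 2 2 . . .
Index 7: author = 3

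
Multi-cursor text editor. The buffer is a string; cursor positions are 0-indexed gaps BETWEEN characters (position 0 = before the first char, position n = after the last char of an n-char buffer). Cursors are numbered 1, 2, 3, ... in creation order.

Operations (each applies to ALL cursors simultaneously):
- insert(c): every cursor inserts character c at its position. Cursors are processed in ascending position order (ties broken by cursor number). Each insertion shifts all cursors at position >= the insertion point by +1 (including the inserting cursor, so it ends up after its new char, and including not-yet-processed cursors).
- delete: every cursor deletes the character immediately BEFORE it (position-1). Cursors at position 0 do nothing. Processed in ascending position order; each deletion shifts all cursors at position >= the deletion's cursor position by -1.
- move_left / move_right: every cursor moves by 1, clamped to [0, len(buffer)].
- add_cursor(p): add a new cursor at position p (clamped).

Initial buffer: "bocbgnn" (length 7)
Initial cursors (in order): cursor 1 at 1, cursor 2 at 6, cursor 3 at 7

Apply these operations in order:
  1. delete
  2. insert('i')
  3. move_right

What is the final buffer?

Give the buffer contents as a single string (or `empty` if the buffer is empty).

After op 1 (delete): buffer="ocbg" (len 4), cursors c1@0 c2@4 c3@4, authorship ....
After op 2 (insert('i')): buffer="iocbgii" (len 7), cursors c1@1 c2@7 c3@7, authorship 1....23
After op 3 (move_right): buffer="iocbgii" (len 7), cursors c1@2 c2@7 c3@7, authorship 1....23

Answer: iocbgii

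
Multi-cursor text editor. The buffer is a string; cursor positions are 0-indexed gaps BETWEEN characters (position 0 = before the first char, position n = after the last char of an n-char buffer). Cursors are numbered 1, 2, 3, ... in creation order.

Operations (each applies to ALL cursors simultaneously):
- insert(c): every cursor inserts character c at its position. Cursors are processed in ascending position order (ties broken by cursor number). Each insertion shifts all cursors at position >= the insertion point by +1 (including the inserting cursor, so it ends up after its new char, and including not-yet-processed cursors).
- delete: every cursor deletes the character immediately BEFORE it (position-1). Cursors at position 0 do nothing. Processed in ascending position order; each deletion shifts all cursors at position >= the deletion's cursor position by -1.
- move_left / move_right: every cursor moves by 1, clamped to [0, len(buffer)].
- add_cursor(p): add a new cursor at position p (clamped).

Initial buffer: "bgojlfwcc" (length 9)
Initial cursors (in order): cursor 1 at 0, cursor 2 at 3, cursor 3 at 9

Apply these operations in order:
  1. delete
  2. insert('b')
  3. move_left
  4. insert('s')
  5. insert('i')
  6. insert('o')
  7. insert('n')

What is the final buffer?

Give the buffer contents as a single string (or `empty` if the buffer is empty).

Answer: sionbbgsionbjlfwcsionb

Derivation:
After op 1 (delete): buffer="bgjlfwc" (len 7), cursors c1@0 c2@2 c3@7, authorship .......
After op 2 (insert('b')): buffer="bbgbjlfwcb" (len 10), cursors c1@1 c2@4 c3@10, authorship 1..2.....3
After op 3 (move_left): buffer="bbgbjlfwcb" (len 10), cursors c1@0 c2@3 c3@9, authorship 1..2.....3
After op 4 (insert('s')): buffer="sbbgsbjlfwcsb" (len 13), cursors c1@1 c2@5 c3@12, authorship 11..22.....33
After op 5 (insert('i')): buffer="sibbgsibjlfwcsib" (len 16), cursors c1@2 c2@7 c3@15, authorship 111..222.....333
After op 6 (insert('o')): buffer="siobbgsiobjlfwcsiob" (len 19), cursors c1@3 c2@9 c3@18, authorship 1111..2222.....3333
After op 7 (insert('n')): buffer="sionbbgsionbjlfwcsionb" (len 22), cursors c1@4 c2@11 c3@21, authorship 11111..22222.....33333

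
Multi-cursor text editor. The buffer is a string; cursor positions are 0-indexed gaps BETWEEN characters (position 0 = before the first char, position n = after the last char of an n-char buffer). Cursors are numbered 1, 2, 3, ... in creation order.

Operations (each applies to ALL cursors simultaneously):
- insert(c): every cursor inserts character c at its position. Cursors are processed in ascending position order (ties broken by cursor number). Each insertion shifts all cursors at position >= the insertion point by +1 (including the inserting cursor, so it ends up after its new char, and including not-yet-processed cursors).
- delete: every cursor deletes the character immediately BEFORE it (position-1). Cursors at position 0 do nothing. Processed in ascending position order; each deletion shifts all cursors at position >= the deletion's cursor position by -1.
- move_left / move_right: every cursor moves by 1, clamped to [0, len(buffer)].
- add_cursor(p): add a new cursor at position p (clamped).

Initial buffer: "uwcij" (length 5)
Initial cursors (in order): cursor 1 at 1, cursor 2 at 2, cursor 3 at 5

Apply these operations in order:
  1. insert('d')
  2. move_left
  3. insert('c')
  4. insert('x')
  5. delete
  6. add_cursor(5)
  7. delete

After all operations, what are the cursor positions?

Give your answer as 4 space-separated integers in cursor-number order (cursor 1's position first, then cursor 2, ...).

After op 1 (insert('d')): buffer="udwdcijd" (len 8), cursors c1@2 c2@4 c3@8, authorship .1.2...3
After op 2 (move_left): buffer="udwdcijd" (len 8), cursors c1@1 c2@3 c3@7, authorship .1.2...3
After op 3 (insert('c')): buffer="ucdwcdcijcd" (len 11), cursors c1@2 c2@5 c3@10, authorship .11.22...33
After op 4 (insert('x')): buffer="ucxdwcxdcijcxd" (len 14), cursors c1@3 c2@7 c3@13, authorship .111.222...333
After op 5 (delete): buffer="ucdwcdcijcd" (len 11), cursors c1@2 c2@5 c3@10, authorship .11.22...33
After op 6 (add_cursor(5)): buffer="ucdwcdcijcd" (len 11), cursors c1@2 c2@5 c4@5 c3@10, authorship .11.22...33
After op 7 (delete): buffer="uddcijd" (len 7), cursors c1@1 c2@2 c4@2 c3@6, authorship .12...3

Answer: 1 2 6 2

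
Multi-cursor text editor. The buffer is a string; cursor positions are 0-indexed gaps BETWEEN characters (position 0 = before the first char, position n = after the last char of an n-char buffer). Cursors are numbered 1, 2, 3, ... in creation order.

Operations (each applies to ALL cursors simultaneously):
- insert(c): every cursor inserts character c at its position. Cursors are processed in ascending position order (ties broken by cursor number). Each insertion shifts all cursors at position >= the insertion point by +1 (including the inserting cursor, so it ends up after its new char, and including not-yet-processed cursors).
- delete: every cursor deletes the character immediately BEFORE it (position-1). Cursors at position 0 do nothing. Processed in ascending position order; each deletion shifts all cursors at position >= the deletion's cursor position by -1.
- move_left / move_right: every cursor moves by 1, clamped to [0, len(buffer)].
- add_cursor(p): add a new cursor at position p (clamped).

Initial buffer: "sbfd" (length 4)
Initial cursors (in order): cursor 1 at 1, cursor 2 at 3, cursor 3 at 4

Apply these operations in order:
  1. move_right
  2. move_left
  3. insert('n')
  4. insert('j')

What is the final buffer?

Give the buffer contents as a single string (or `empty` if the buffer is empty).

After op 1 (move_right): buffer="sbfd" (len 4), cursors c1@2 c2@4 c3@4, authorship ....
After op 2 (move_left): buffer="sbfd" (len 4), cursors c1@1 c2@3 c3@3, authorship ....
After op 3 (insert('n')): buffer="snbfnnd" (len 7), cursors c1@2 c2@6 c3@6, authorship .1..23.
After op 4 (insert('j')): buffer="snjbfnnjjd" (len 10), cursors c1@3 c2@9 c3@9, authorship .11..2323.

Answer: snjbfnnjjd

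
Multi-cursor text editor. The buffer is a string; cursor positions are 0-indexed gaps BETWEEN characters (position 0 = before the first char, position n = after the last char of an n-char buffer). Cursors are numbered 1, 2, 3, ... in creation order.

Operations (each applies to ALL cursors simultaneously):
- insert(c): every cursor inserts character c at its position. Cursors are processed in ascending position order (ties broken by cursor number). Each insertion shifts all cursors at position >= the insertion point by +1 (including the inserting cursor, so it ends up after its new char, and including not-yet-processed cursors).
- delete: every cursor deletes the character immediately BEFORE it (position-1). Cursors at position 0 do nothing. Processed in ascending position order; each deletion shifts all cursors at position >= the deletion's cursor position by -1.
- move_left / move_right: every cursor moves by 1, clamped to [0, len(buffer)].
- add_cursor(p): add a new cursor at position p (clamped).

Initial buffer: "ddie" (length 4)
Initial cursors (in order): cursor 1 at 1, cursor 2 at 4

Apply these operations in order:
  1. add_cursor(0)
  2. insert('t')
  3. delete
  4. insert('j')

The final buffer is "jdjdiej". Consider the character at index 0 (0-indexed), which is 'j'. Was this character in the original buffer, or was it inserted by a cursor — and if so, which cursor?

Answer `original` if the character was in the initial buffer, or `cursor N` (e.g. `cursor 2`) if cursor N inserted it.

Answer: cursor 3

Derivation:
After op 1 (add_cursor(0)): buffer="ddie" (len 4), cursors c3@0 c1@1 c2@4, authorship ....
After op 2 (insert('t')): buffer="tdtdiet" (len 7), cursors c3@1 c1@3 c2@7, authorship 3.1...2
After op 3 (delete): buffer="ddie" (len 4), cursors c3@0 c1@1 c2@4, authorship ....
After op 4 (insert('j')): buffer="jdjdiej" (len 7), cursors c3@1 c1@3 c2@7, authorship 3.1...2
Authorship (.=original, N=cursor N): 3 . 1 . . . 2
Index 0: author = 3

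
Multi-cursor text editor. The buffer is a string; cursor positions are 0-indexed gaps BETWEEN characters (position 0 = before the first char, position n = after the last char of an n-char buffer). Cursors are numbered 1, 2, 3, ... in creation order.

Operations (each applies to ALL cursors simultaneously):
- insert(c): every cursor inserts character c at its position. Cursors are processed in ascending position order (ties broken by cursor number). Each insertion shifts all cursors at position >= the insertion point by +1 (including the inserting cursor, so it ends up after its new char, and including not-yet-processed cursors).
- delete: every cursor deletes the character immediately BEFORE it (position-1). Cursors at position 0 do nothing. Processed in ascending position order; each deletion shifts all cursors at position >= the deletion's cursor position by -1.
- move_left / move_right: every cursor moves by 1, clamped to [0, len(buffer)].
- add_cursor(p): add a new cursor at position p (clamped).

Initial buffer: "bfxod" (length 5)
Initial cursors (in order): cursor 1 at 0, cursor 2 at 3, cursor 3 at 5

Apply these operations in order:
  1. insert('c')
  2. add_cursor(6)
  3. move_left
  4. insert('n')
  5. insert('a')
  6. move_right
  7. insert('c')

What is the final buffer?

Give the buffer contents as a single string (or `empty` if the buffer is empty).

Answer: naccbfxnaccnaocdnacc

Derivation:
After op 1 (insert('c')): buffer="cbfxcodc" (len 8), cursors c1@1 c2@5 c3@8, authorship 1...2..3
After op 2 (add_cursor(6)): buffer="cbfxcodc" (len 8), cursors c1@1 c2@5 c4@6 c3@8, authorship 1...2..3
After op 3 (move_left): buffer="cbfxcodc" (len 8), cursors c1@0 c2@4 c4@5 c3@7, authorship 1...2..3
After op 4 (insert('n')): buffer="ncbfxncnodnc" (len 12), cursors c1@1 c2@6 c4@8 c3@11, authorship 11...224..33
After op 5 (insert('a')): buffer="nacbfxnacnaodnac" (len 16), cursors c1@2 c2@8 c4@11 c3@15, authorship 111...22244..333
After op 6 (move_right): buffer="nacbfxnacnaodnac" (len 16), cursors c1@3 c2@9 c4@12 c3@16, authorship 111...22244..333
After op 7 (insert('c')): buffer="naccbfxnaccnaocdnacc" (len 20), cursors c1@4 c2@11 c4@15 c3@20, authorship 1111...222244.4.3333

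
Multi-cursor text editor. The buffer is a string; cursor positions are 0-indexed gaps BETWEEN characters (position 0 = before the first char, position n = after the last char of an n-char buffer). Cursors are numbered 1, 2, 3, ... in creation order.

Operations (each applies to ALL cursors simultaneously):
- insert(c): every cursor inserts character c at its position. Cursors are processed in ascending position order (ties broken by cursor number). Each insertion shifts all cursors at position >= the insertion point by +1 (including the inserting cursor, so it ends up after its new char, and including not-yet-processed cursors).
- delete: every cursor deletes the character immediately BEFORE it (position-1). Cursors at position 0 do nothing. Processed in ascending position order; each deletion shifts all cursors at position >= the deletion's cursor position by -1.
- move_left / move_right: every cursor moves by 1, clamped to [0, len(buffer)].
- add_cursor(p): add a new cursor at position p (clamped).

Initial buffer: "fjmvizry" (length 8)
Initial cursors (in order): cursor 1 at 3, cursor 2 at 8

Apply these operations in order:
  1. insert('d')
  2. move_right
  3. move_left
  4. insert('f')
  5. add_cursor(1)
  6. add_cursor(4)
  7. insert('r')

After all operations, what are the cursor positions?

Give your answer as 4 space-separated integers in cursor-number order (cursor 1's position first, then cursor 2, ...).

Answer: 8 15 2 6

Derivation:
After op 1 (insert('d')): buffer="fjmdvizryd" (len 10), cursors c1@4 c2@10, authorship ...1.....2
After op 2 (move_right): buffer="fjmdvizryd" (len 10), cursors c1@5 c2@10, authorship ...1.....2
After op 3 (move_left): buffer="fjmdvizryd" (len 10), cursors c1@4 c2@9, authorship ...1.....2
After op 4 (insert('f')): buffer="fjmdfvizryfd" (len 12), cursors c1@5 c2@11, authorship ...11.....22
After op 5 (add_cursor(1)): buffer="fjmdfvizryfd" (len 12), cursors c3@1 c1@5 c2@11, authorship ...11.....22
After op 6 (add_cursor(4)): buffer="fjmdfvizryfd" (len 12), cursors c3@1 c4@4 c1@5 c2@11, authorship ...11.....22
After op 7 (insert('r')): buffer="frjmdrfrvizryfrd" (len 16), cursors c3@2 c4@6 c1@8 c2@15, authorship .3..1411.....222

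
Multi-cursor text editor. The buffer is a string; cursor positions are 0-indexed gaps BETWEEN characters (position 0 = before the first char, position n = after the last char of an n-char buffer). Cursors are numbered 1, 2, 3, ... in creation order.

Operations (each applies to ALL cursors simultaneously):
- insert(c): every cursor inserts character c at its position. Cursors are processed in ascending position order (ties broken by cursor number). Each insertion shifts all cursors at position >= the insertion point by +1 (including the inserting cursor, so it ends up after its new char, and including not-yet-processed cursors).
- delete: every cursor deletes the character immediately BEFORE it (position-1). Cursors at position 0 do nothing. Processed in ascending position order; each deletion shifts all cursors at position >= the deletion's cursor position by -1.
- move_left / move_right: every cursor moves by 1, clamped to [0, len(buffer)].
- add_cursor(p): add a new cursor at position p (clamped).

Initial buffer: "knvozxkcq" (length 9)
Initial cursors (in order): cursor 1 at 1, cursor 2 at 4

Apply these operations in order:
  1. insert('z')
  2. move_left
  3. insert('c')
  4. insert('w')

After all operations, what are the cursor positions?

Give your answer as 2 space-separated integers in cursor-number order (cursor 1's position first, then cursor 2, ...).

After op 1 (insert('z')): buffer="kznvozzxkcq" (len 11), cursors c1@2 c2@6, authorship .1...2.....
After op 2 (move_left): buffer="kznvozzxkcq" (len 11), cursors c1@1 c2@5, authorship .1...2.....
After op 3 (insert('c')): buffer="kcznvoczzxkcq" (len 13), cursors c1@2 c2@7, authorship .11...22.....
After op 4 (insert('w')): buffer="kcwznvocwzzxkcq" (len 15), cursors c1@3 c2@9, authorship .111...222.....

Answer: 3 9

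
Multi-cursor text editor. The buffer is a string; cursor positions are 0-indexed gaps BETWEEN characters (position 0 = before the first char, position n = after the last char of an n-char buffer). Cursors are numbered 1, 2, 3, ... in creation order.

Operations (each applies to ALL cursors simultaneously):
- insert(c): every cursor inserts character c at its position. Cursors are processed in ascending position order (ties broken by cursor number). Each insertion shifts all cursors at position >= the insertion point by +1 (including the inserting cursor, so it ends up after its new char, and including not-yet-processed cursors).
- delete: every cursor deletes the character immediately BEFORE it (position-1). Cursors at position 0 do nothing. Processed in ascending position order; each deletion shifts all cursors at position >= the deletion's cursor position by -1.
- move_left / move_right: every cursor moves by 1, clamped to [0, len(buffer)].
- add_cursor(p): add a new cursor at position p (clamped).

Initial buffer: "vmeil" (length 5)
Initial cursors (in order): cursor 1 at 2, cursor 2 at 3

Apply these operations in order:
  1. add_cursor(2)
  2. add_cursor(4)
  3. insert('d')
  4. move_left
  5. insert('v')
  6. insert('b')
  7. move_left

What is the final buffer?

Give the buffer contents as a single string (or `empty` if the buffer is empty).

Answer: vmdvvbbdevbdivbdl

Derivation:
After op 1 (add_cursor(2)): buffer="vmeil" (len 5), cursors c1@2 c3@2 c2@3, authorship .....
After op 2 (add_cursor(4)): buffer="vmeil" (len 5), cursors c1@2 c3@2 c2@3 c4@4, authorship .....
After op 3 (insert('d')): buffer="vmddedidl" (len 9), cursors c1@4 c3@4 c2@6 c4@8, authorship ..13.2.4.
After op 4 (move_left): buffer="vmddedidl" (len 9), cursors c1@3 c3@3 c2@5 c4@7, authorship ..13.2.4.
After op 5 (insert('v')): buffer="vmdvvdevdivdl" (len 13), cursors c1@5 c3@5 c2@8 c4@11, authorship ..1133.22.44.
After op 6 (insert('b')): buffer="vmdvvbbdevbdivbdl" (len 17), cursors c1@7 c3@7 c2@11 c4@15, authorship ..113133.222.444.
After op 7 (move_left): buffer="vmdvvbbdevbdivbdl" (len 17), cursors c1@6 c3@6 c2@10 c4@14, authorship ..113133.222.444.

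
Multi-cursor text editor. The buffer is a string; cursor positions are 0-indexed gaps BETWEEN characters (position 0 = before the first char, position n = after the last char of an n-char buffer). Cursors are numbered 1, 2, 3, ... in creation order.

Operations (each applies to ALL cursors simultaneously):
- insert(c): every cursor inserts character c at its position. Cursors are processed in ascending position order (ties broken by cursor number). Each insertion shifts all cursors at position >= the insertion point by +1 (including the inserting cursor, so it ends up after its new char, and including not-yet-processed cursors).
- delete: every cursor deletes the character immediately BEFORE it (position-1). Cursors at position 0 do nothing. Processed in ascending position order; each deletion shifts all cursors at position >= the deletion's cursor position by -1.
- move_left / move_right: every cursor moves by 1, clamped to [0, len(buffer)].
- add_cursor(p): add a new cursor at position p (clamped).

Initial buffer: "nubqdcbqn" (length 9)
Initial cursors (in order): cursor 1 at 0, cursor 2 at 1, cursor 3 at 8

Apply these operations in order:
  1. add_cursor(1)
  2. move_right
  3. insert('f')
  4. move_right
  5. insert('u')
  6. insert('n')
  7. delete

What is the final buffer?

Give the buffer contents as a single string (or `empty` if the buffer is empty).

After op 1 (add_cursor(1)): buffer="nubqdcbqn" (len 9), cursors c1@0 c2@1 c4@1 c3@8, authorship .........
After op 2 (move_right): buffer="nubqdcbqn" (len 9), cursors c1@1 c2@2 c4@2 c3@9, authorship .........
After op 3 (insert('f')): buffer="nfuffbqdcbqnf" (len 13), cursors c1@2 c2@5 c4@5 c3@13, authorship .1.24.......3
After op 4 (move_right): buffer="nfuffbqdcbqnf" (len 13), cursors c1@3 c2@6 c4@6 c3@13, authorship .1.24.......3
After op 5 (insert('u')): buffer="nfuuffbuuqdcbqnfu" (len 17), cursors c1@4 c2@9 c4@9 c3@17, authorship .1.124.24......33
After op 6 (insert('n')): buffer="nfuunffbuunnqdcbqnfun" (len 21), cursors c1@5 c2@12 c4@12 c3@21, authorship .1.1124.2424......333
After op 7 (delete): buffer="nfuuffbuuqdcbqnfu" (len 17), cursors c1@4 c2@9 c4@9 c3@17, authorship .1.124.24......33

Answer: nfuuffbuuqdcbqnfu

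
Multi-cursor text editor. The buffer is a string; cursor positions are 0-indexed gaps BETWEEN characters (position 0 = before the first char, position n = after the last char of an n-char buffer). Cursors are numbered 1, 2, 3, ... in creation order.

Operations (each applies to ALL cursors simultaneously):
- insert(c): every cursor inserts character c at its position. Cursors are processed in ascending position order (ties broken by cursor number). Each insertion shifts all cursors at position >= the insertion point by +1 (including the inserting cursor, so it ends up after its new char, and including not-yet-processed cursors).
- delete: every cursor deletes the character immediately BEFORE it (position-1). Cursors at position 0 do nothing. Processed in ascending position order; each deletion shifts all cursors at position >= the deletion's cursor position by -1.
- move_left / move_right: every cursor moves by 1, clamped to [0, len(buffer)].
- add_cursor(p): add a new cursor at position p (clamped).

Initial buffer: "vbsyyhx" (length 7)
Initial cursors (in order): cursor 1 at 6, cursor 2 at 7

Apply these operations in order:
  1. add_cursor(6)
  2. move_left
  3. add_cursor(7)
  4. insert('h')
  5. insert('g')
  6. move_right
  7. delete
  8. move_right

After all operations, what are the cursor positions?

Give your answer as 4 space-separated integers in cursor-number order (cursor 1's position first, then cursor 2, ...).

After op 1 (add_cursor(6)): buffer="vbsyyhx" (len 7), cursors c1@6 c3@6 c2@7, authorship .......
After op 2 (move_left): buffer="vbsyyhx" (len 7), cursors c1@5 c3@5 c2@6, authorship .......
After op 3 (add_cursor(7)): buffer="vbsyyhx" (len 7), cursors c1@5 c3@5 c2@6 c4@7, authorship .......
After op 4 (insert('h')): buffer="vbsyyhhhhxh" (len 11), cursors c1@7 c3@7 c2@9 c4@11, authorship .....13.2.4
After op 5 (insert('g')): buffer="vbsyyhhgghhgxhg" (len 15), cursors c1@9 c3@9 c2@12 c4@15, authorship .....1313.22.44
After op 6 (move_right): buffer="vbsyyhhgghhgxhg" (len 15), cursors c1@10 c3@10 c2@13 c4@15, authorship .....1313.22.44
After op 7 (delete): buffer="vbsyyhhghgh" (len 11), cursors c1@8 c3@8 c2@10 c4@11, authorship .....131224
After op 8 (move_right): buffer="vbsyyhhghgh" (len 11), cursors c1@9 c3@9 c2@11 c4@11, authorship .....131224

Answer: 9 11 9 11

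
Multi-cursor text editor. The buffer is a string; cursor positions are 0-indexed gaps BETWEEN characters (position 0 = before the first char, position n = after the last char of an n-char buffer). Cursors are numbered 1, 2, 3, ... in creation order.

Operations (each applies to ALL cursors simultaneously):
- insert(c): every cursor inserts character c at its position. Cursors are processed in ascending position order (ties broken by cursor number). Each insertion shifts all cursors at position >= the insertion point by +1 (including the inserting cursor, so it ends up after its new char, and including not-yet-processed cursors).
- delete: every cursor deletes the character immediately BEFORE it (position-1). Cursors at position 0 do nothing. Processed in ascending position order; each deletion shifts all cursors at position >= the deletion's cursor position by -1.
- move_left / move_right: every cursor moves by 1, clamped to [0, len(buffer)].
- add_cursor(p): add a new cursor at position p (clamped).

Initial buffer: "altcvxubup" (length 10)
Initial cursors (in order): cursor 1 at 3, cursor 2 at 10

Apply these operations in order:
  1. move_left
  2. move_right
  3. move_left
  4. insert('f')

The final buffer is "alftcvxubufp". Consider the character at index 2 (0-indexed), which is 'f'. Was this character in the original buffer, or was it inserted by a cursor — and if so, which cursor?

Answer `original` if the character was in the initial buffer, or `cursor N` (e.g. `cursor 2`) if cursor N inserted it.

Answer: cursor 1

Derivation:
After op 1 (move_left): buffer="altcvxubup" (len 10), cursors c1@2 c2@9, authorship ..........
After op 2 (move_right): buffer="altcvxubup" (len 10), cursors c1@3 c2@10, authorship ..........
After op 3 (move_left): buffer="altcvxubup" (len 10), cursors c1@2 c2@9, authorship ..........
After op 4 (insert('f')): buffer="alftcvxubufp" (len 12), cursors c1@3 c2@11, authorship ..1.......2.
Authorship (.=original, N=cursor N): . . 1 . . . . . . . 2 .
Index 2: author = 1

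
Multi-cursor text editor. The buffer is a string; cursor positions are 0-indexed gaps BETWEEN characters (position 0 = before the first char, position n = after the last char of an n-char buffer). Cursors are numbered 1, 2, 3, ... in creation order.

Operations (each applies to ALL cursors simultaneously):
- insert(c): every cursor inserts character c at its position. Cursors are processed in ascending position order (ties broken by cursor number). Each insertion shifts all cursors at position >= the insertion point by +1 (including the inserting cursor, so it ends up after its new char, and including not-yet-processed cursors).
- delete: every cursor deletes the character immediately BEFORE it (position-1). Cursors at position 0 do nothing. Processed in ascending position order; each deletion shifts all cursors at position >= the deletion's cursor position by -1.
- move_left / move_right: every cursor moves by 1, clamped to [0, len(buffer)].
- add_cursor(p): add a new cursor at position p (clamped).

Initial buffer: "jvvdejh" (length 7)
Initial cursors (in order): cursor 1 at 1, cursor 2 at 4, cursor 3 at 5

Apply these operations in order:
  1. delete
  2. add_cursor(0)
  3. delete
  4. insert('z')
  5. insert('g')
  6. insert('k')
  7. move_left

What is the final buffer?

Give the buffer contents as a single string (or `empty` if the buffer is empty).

Answer: zzzzggggkkkkjh

Derivation:
After op 1 (delete): buffer="vvjh" (len 4), cursors c1@0 c2@2 c3@2, authorship ....
After op 2 (add_cursor(0)): buffer="vvjh" (len 4), cursors c1@0 c4@0 c2@2 c3@2, authorship ....
After op 3 (delete): buffer="jh" (len 2), cursors c1@0 c2@0 c3@0 c4@0, authorship ..
After op 4 (insert('z')): buffer="zzzzjh" (len 6), cursors c1@4 c2@4 c3@4 c4@4, authorship 1234..
After op 5 (insert('g')): buffer="zzzzggggjh" (len 10), cursors c1@8 c2@8 c3@8 c4@8, authorship 12341234..
After op 6 (insert('k')): buffer="zzzzggggkkkkjh" (len 14), cursors c1@12 c2@12 c3@12 c4@12, authorship 123412341234..
After op 7 (move_left): buffer="zzzzggggkkkkjh" (len 14), cursors c1@11 c2@11 c3@11 c4@11, authorship 123412341234..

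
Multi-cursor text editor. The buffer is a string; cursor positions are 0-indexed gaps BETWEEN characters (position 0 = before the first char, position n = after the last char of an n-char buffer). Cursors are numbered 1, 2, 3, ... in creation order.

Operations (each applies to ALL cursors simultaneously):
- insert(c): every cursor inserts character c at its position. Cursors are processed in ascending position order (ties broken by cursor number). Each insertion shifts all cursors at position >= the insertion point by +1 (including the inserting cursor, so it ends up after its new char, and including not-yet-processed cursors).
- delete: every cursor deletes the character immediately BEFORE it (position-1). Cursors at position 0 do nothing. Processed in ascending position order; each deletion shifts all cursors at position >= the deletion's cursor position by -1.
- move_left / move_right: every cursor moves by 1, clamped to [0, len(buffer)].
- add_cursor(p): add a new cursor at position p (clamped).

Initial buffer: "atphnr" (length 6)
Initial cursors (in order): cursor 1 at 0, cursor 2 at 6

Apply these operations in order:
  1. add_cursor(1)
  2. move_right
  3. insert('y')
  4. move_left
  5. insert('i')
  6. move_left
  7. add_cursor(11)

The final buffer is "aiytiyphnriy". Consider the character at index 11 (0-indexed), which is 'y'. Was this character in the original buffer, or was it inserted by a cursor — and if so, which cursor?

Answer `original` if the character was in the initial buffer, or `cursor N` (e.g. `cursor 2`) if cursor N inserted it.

Answer: cursor 2

Derivation:
After op 1 (add_cursor(1)): buffer="atphnr" (len 6), cursors c1@0 c3@1 c2@6, authorship ......
After op 2 (move_right): buffer="atphnr" (len 6), cursors c1@1 c3@2 c2@6, authorship ......
After op 3 (insert('y')): buffer="aytyphnry" (len 9), cursors c1@2 c3@4 c2@9, authorship .1.3....2
After op 4 (move_left): buffer="aytyphnry" (len 9), cursors c1@1 c3@3 c2@8, authorship .1.3....2
After op 5 (insert('i')): buffer="aiytiyphnriy" (len 12), cursors c1@2 c3@5 c2@11, authorship .11.33....22
After op 6 (move_left): buffer="aiytiyphnriy" (len 12), cursors c1@1 c3@4 c2@10, authorship .11.33....22
After op 7 (add_cursor(11)): buffer="aiytiyphnriy" (len 12), cursors c1@1 c3@4 c2@10 c4@11, authorship .11.33....22
Authorship (.=original, N=cursor N): . 1 1 . 3 3 . . . . 2 2
Index 11: author = 2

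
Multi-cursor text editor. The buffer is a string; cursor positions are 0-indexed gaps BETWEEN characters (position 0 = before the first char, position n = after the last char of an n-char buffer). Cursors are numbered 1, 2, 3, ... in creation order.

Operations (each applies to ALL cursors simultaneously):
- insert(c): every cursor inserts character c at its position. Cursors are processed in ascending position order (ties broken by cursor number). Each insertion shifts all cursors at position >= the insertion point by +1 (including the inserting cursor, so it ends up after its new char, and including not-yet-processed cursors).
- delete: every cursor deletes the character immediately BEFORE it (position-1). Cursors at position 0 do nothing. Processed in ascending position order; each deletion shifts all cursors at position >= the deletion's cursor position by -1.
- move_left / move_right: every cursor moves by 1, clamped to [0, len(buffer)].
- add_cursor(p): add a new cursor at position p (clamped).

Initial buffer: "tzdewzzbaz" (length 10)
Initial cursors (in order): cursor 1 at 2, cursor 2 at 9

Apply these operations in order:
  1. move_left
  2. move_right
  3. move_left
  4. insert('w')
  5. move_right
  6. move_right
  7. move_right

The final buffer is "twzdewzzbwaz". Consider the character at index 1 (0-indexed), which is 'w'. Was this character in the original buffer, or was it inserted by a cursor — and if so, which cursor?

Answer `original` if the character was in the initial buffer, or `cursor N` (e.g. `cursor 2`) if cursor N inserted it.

Answer: cursor 1

Derivation:
After op 1 (move_left): buffer="tzdewzzbaz" (len 10), cursors c1@1 c2@8, authorship ..........
After op 2 (move_right): buffer="tzdewzzbaz" (len 10), cursors c1@2 c2@9, authorship ..........
After op 3 (move_left): buffer="tzdewzzbaz" (len 10), cursors c1@1 c2@8, authorship ..........
After op 4 (insert('w')): buffer="twzdewzzbwaz" (len 12), cursors c1@2 c2@10, authorship .1.......2..
After op 5 (move_right): buffer="twzdewzzbwaz" (len 12), cursors c1@3 c2@11, authorship .1.......2..
After op 6 (move_right): buffer="twzdewzzbwaz" (len 12), cursors c1@4 c2@12, authorship .1.......2..
After op 7 (move_right): buffer="twzdewzzbwaz" (len 12), cursors c1@5 c2@12, authorship .1.......2..
Authorship (.=original, N=cursor N): . 1 . . . . . . . 2 . .
Index 1: author = 1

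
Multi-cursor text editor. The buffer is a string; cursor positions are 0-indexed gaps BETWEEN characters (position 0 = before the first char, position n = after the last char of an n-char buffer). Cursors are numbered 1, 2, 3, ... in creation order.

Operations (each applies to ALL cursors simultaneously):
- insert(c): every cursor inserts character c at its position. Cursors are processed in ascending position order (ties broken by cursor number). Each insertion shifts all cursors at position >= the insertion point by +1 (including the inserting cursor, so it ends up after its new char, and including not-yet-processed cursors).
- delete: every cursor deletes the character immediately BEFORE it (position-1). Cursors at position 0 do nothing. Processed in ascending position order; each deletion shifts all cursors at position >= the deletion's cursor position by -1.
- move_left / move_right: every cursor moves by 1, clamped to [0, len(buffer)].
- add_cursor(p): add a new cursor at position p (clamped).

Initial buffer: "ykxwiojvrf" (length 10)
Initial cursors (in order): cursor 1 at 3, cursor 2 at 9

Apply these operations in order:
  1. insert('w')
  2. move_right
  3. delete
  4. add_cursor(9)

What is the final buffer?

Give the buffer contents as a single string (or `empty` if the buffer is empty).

Answer: ykxwiojvrw

Derivation:
After op 1 (insert('w')): buffer="ykxwwiojvrwf" (len 12), cursors c1@4 c2@11, authorship ...1......2.
After op 2 (move_right): buffer="ykxwwiojvrwf" (len 12), cursors c1@5 c2@12, authorship ...1......2.
After op 3 (delete): buffer="ykxwiojvrw" (len 10), cursors c1@4 c2@10, authorship ...1.....2
After op 4 (add_cursor(9)): buffer="ykxwiojvrw" (len 10), cursors c1@4 c3@9 c2@10, authorship ...1.....2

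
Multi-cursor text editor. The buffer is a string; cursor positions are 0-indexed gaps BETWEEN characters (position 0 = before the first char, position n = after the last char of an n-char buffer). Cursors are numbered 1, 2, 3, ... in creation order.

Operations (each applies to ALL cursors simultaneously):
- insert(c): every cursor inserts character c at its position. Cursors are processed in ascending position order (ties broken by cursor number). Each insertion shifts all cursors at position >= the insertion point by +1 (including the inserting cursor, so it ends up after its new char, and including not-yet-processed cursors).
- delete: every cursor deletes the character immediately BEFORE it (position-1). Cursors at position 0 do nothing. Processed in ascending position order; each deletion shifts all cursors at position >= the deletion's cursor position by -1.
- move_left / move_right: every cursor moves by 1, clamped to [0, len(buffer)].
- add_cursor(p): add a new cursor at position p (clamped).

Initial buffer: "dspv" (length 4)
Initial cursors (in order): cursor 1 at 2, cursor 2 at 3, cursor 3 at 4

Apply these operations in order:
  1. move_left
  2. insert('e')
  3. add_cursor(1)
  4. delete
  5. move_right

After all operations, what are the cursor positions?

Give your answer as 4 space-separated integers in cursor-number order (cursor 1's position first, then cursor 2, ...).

After op 1 (move_left): buffer="dspv" (len 4), cursors c1@1 c2@2 c3@3, authorship ....
After op 2 (insert('e')): buffer="desepev" (len 7), cursors c1@2 c2@4 c3@6, authorship .1.2.3.
After op 3 (add_cursor(1)): buffer="desepev" (len 7), cursors c4@1 c1@2 c2@4 c3@6, authorship .1.2.3.
After op 4 (delete): buffer="spv" (len 3), cursors c1@0 c4@0 c2@1 c3@2, authorship ...
After op 5 (move_right): buffer="spv" (len 3), cursors c1@1 c4@1 c2@2 c3@3, authorship ...

Answer: 1 2 3 1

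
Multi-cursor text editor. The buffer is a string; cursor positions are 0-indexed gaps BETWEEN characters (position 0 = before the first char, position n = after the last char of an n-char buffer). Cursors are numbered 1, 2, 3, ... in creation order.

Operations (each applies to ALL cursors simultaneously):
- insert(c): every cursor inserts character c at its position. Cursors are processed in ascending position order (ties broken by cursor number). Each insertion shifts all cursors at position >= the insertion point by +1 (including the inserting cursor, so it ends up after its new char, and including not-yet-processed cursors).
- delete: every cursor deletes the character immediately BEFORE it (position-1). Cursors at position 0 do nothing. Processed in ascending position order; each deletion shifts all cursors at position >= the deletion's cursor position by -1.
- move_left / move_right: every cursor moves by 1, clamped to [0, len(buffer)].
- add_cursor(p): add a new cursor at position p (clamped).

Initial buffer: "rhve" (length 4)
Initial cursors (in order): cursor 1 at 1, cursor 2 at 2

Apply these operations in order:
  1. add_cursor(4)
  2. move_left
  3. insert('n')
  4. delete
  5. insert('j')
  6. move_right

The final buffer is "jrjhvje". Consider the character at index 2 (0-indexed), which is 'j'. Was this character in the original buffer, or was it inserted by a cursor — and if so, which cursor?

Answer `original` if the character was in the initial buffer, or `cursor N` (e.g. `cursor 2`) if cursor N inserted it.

Answer: cursor 2

Derivation:
After op 1 (add_cursor(4)): buffer="rhve" (len 4), cursors c1@1 c2@2 c3@4, authorship ....
After op 2 (move_left): buffer="rhve" (len 4), cursors c1@0 c2@1 c3@3, authorship ....
After op 3 (insert('n')): buffer="nrnhvne" (len 7), cursors c1@1 c2@3 c3@6, authorship 1.2..3.
After op 4 (delete): buffer="rhve" (len 4), cursors c1@0 c2@1 c3@3, authorship ....
After op 5 (insert('j')): buffer="jrjhvje" (len 7), cursors c1@1 c2@3 c3@6, authorship 1.2..3.
After op 6 (move_right): buffer="jrjhvje" (len 7), cursors c1@2 c2@4 c3@7, authorship 1.2..3.
Authorship (.=original, N=cursor N): 1 . 2 . . 3 .
Index 2: author = 2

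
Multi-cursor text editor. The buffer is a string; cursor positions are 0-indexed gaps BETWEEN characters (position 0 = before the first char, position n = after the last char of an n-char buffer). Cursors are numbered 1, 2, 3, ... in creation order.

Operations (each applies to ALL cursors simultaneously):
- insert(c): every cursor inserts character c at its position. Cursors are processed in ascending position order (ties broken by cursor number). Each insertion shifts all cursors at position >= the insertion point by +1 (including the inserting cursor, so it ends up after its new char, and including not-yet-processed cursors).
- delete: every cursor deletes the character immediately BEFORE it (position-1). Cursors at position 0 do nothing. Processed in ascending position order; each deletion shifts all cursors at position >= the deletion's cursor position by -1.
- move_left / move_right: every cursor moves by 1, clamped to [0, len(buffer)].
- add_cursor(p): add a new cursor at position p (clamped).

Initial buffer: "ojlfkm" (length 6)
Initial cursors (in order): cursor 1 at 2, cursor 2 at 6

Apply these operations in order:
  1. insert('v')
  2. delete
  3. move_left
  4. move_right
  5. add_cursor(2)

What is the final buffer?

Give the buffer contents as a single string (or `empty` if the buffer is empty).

Answer: ojlfkm

Derivation:
After op 1 (insert('v')): buffer="ojvlfkmv" (len 8), cursors c1@3 c2@8, authorship ..1....2
After op 2 (delete): buffer="ojlfkm" (len 6), cursors c1@2 c2@6, authorship ......
After op 3 (move_left): buffer="ojlfkm" (len 6), cursors c1@1 c2@5, authorship ......
After op 4 (move_right): buffer="ojlfkm" (len 6), cursors c1@2 c2@6, authorship ......
After op 5 (add_cursor(2)): buffer="ojlfkm" (len 6), cursors c1@2 c3@2 c2@6, authorship ......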